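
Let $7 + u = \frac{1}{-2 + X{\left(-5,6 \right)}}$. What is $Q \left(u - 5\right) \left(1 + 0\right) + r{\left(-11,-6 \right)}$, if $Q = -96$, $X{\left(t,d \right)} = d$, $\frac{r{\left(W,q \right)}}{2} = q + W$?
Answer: $1094$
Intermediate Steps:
$r{\left(W,q \right)} = 2 W + 2 q$ ($r{\left(W,q \right)} = 2 \left(q + W\right) = 2 \left(W + q\right) = 2 W + 2 q$)
$u = - \frac{27}{4}$ ($u = -7 + \frac{1}{-2 + 6} = -7 + \frac{1}{4} = - \frac{27}{4} \approx -6.75$)
$Q \left(u - 5\right) \left(1 + 0\right) + r{\left(-11,-6 \right)} = - 96 \left(- \frac{27}{4} - 5\right) \left(1 + 0\right) + \left(2 \left(-11\right) + 2 \left(-6\right)\right) = - 96 \left(\left(- \frac{47}{4}\right) 1\right) - 34 = \left(-96\right) \left(- \frac{47}{4}\right) - 34 = 1128 - 34 = 1094$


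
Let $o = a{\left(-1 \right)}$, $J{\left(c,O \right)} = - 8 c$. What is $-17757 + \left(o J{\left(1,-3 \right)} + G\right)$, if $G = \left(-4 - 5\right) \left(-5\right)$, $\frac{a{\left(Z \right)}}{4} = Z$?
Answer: $-17680$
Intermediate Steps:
$a{\left(Z \right)} = 4 Z$
$o = -4$ ($o = 4 \left(-1\right) = -4$)
$G = 45$ ($G = \left(-9\right) \left(-5\right) = 45$)
$-17757 + \left(o J{\left(1,-3 \right)} + G\right) = -17757 + \left(- 4 \left(\left(-8\right) 1\right) + 45\right) = -17757 + \left(\left(-4\right) \left(-8\right) + 45\right) = -17757 + \left(32 + 45\right) = -17757 + 77 = -17680$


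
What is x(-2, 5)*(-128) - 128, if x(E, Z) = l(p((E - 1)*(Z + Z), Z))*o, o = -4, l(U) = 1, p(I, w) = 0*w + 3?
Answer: 384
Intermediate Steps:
p(I, w) = 3 (p(I, w) = 0 + 3 = 3)
x(E, Z) = -4 (x(E, Z) = 1*(-4) = -4)
x(-2, 5)*(-128) - 128 = -4*(-128) - 128 = 512 - 128 = 384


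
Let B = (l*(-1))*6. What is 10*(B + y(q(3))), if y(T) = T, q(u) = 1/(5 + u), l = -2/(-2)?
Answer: -235/4 ≈ -58.750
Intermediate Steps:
l = 1 (l = -2*(-½) = 1)
B = -6 (B = (1*(-1))*6 = -1*6 = -6)
10*(B + y(q(3))) = 10*(-6 + 1/(5 + 3)) = 10*(-6 + 1/8) = 10*(-6 + ⅛) = 10*(-47/8) = -235/4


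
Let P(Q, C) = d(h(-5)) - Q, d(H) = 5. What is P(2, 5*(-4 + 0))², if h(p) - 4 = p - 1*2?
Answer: 9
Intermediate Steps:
h(p) = 2 + p (h(p) = 4 + (p - 1*2) = 4 + (p - 2) = 4 + (-2 + p) = 2 + p)
P(Q, C) = 5 - Q
P(2, 5*(-4 + 0))² = (5 - 1*2)² = (5 - 2)² = 3² = 9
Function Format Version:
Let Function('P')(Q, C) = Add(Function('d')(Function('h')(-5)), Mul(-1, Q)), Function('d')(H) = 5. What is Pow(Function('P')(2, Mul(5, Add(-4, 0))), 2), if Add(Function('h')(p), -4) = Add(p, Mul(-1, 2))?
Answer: 9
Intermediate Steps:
Function('h')(p) = Add(2, p) (Function('h')(p) = Add(4, Add(p, Mul(-1, 2))) = Add(4, Add(p, -2)) = Add(4, Add(-2, p)) = Add(2, p))
Function('P')(Q, C) = Add(5, Mul(-1, Q))
Pow(Function('P')(2, Mul(5, Add(-4, 0))), 2) = Pow(Add(5, Mul(-1, 2)), 2) = Pow(Add(5, -2), 2) = Pow(3, 2) = 9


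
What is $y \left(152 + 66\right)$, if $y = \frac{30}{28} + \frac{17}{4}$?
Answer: $\frac{16241}{14} \approx 1160.1$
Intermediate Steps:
$y = \frac{149}{28}$ ($y = 30 \cdot \frac{1}{28} + 17 \cdot \frac{1}{4} = \frac{15}{14} + \frac{17}{4} = \frac{149}{28} \approx 5.3214$)
$y \left(152 + 66\right) = \frac{149 \left(152 + 66\right)}{28} = \frac{149}{28} \cdot 218 = \frac{16241}{14}$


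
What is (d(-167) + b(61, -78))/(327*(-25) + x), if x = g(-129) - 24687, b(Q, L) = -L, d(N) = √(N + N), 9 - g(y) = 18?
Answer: -26/10957 - I*√334/32871 ≈ -0.0023729 - 0.00055598*I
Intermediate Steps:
g(y) = -9 (g(y) = 9 - 1*18 = 9 - 18 = -9)
d(N) = √2*√N (d(N) = √(2*N) = √2*√N)
x = -24696 (x = -9 - 24687 = -24696)
(d(-167) + b(61, -78))/(327*(-25) + x) = (√2*√(-167) - 1*(-78))/(327*(-25) - 24696) = (√2*(I*√167) + 78)/(-8175 - 24696) = (I*√334 + 78)/(-32871) = (78 + I*√334)*(-1/32871) = -26/10957 - I*√334/32871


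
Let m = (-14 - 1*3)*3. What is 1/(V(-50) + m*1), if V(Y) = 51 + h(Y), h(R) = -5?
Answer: -⅕ ≈ -0.20000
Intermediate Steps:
V(Y) = 46 (V(Y) = 51 - 5 = 46)
m = -51 (m = (-14 - 3)*3 = -17*3 = -51)
1/(V(-50) + m*1) = 1/(46 - 51*1) = 1/(46 - 51) = 1/(-5) = -⅕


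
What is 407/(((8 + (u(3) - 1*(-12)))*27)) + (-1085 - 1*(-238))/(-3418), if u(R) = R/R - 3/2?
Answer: 3674143/3599154 ≈ 1.0208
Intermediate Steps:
u(R) = -½ (u(R) = 1 - 3*½ = 1 - 3/2 = -½)
407/(((8 + (u(3) - 1*(-12)))*27)) + (-1085 - 1*(-238))/(-3418) = 407/(((8 + (-½ - 1*(-12)))*27)) + (-1085 - 1*(-238))/(-3418) = 407/(((8 + (-½ + 12))*27)) + (-1085 + 238)*(-1/3418) = 407/(((8 + 23/2)*27)) - 847*(-1/3418) = 407/(((39/2)*27)) + 847/3418 = 407/(1053/2) + 847/3418 = 407*(2/1053) + 847/3418 = 814/1053 + 847/3418 = 3674143/3599154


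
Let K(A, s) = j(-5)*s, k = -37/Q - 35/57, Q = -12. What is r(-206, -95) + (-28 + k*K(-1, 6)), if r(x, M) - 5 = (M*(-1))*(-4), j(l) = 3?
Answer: -13625/38 ≈ -358.55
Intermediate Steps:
k = 563/228 (k = -37/(-12) - 35/57 = -37*(-1/12) - 35*1/57 = 37/12 - 35/57 = 563/228 ≈ 2.4693)
K(A, s) = 3*s
r(x, M) = 5 + 4*M (r(x, M) = 5 + (M*(-1))*(-4) = 5 - M*(-4) = 5 + 4*M)
r(-206, -95) + (-28 + k*K(-1, 6)) = (5 + 4*(-95)) + (-28 + 563*(3*6)/228) = (5 - 380) + (-28 + (563/228)*18) = -375 + (-28 + 1689/38) = -375 + 625/38 = -13625/38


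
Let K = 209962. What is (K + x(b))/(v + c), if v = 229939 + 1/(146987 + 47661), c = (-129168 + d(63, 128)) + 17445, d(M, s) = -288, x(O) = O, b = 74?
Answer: 13627695776/7651483115 ≈ 1.7811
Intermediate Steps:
c = -112011 (c = (-129168 - 288) + 17445 = -129456 + 17445 = -112011)
v = 44757166473/194648 (v = 229939 + 1/194648 = 44757166473/194648 ≈ 2.2994e+5)
(K + x(b))/(v + c) = (209962 + 74)/(44757166473/194648 - 112011) = 210036/(22954449345/194648) = 210036*(194648/22954449345) = 13627695776/7651483115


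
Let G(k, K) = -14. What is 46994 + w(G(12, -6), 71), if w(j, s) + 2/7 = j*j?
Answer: 330328/7 ≈ 47190.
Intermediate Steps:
w(j, s) = -2/7 + j**2 (w(j, s) = -2/7 + j*j = -2/7 + j**2)
46994 + w(G(12, -6), 71) = 46994 + (-2/7 + (-14)**2) = 46994 + (-2/7 + 196) = 46994 + 1370/7 = 330328/7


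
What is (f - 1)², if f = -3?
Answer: 16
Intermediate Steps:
(f - 1)² = (-3 - 1)² = (-4)² = 16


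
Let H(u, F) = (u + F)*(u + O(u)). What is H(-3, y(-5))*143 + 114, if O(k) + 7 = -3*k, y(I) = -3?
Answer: 972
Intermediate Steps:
O(k) = -7 - 3*k
H(u, F) = (-7 - 2*u)*(F + u) (H(u, F) = (u + F)*(u + (-7 - 3*u)) = (F + u)*(-7 - 2*u) = (-7 - 2*u)*(F + u))
H(-3, y(-5))*143 + 114 = (-7*(-3) - 7*(-3) - 2*(-3)² - 2*(-3)*(-3))*143 + 114 = (21 + 21 - 2*9 - 18)*143 + 114 = (21 + 21 - 18 - 18)*143 + 114 = 6*143 + 114 = 858 + 114 = 972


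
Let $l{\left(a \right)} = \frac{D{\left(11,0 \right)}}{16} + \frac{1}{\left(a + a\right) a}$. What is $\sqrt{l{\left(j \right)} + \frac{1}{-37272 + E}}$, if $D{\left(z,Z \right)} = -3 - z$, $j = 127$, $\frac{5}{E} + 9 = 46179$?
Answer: $\frac{i \sqrt{26747213265890852492454}}{174838180676} \approx 0.93541 i$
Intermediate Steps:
$E = \frac{1}{9234}$ ($E = \frac{5}{-9 + 46179} = \frac{5}{46170} = 5 \cdot \frac{1}{46170} = \frac{1}{9234} \approx 0.0001083$)
$l{\left(a \right)} = - \frac{7}{8} + \frac{1}{2 a^{2}}$ ($l{\left(a \right)} = \frac{-3 - 11}{16} + \frac{1}{\left(a + a\right) a} = \left(-3 - 11\right) \frac{1}{16} + \frac{1}{2 a a} = \left(-14\right) \frac{1}{16} + \frac{\frac{1}{2} \frac{1}{a}}{a} = - \frac{7}{8} + \frac{1}{2 a^{2}}$)
$\sqrt{l{\left(j \right)} + \frac{1}{-37272 + E}} = \sqrt{\left(- \frac{7}{8} + \frac{1}{2 \cdot 16129}\right) + \frac{1}{-37272 + \frac{1}{9234}}} = \sqrt{\left(- \frac{7}{8} + \frac{1}{2} \cdot \frac{1}{16129}\right) + \frac{1}{- \frac{344169647}{9234}}} = \sqrt{\left(- \frac{7}{8} + \frac{1}{32258}\right) - \frac{9234}{344169647}} = \sqrt{- \frac{112899}{129032} - \frac{9234}{344169647}} = \sqrt{- \frac{38857600458141}{44408897891704}} = \frac{i \sqrt{26747213265890852492454}}{174838180676}$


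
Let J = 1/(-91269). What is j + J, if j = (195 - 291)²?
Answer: 841135103/91269 ≈ 9216.0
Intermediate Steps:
J = -1/91269 ≈ -1.0957e-5
j = 9216 (j = (-96)² = 9216)
j + J = 9216 - 1/91269 = 841135103/91269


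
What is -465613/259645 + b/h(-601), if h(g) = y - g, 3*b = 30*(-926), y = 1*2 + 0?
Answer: -2685077339/156565935 ≈ -17.150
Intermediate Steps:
y = 2 (y = 2 + 0 = 2)
b = -9260 (b = (30*(-926))/3 = (1/3)*(-27780) = -9260)
h(g) = 2 - g
-465613/259645 + b/h(-601) = -465613/259645 - 9260/(2 - 1*(-601)) = -465613*1/259645 - 9260/(2 + 601) = -465613/259645 - 9260/603 = -2685077339/156565935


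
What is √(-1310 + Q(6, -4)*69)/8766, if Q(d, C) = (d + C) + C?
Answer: I*√362/4383 ≈ 0.0043409*I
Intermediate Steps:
Q(d, C) = d + 2*C (Q(d, C) = (C + d) + C = d + 2*C)
√(-1310 + Q(6, -4)*69)/8766 = √(-1310 + (6 + 2*(-4))*69)/8766 = √(-1310 + (6 - 8)*69)*(1/8766) = √(-1310 - 2*69)*(1/8766) = √(-1310 - 138)*(1/8766) = √(-1448)*(1/8766) = (2*I*√362)*(1/8766) = I*√362/4383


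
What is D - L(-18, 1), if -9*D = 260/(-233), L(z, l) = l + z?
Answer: 35909/2097 ≈ 17.124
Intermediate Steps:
D = 260/2097 (D = -260/(9*(-233)) = -260*(-1)/(9*233) = -⅑*(-260/233) = 260/2097 ≈ 0.12399)
D - L(-18, 1) = 260/2097 - (1 - 18) = 260/2097 - 1*(-17) = 260/2097 + 17 = 35909/2097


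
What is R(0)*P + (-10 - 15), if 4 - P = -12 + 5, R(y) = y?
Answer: -25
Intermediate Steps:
P = 11 (P = 4 - (-12 + 5) = 4 - 1*(-7) = 4 + 7 = 11)
R(0)*P + (-10 - 15) = 0*11 + (-10 - 15) = 0 - 25 = -25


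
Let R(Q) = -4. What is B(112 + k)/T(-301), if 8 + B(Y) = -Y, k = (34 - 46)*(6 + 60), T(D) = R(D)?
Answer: -168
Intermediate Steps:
T(D) = -4
k = -792 (k = -12*66 = -792)
B(Y) = -8 - Y
B(112 + k)/T(-301) = (-8 - (112 - 792))/(-4) = (-8 - 1*(-680))*(-1/4) = (-8 + 680)*(-1/4) = 672*(-1/4) = -168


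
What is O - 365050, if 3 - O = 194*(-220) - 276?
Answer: -322091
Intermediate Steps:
O = 42959 (O = 3 - (194*(-220) - 276) = 3 - (-42680 - 276) = 3 - 1*(-42956) = 3 + 42956 = 42959)
O - 365050 = 42959 - 365050 = -322091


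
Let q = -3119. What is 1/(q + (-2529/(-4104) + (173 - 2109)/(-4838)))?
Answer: -1103064/3439335469 ≈ -0.00032072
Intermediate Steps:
1/(q + (-2529/(-4104) + (173 - 2109)/(-4838))) = 1/(-3119 + (-2529/(-4104) + (173 - 2109)/(-4838))) = 1/(-3119 + (-2529*(-1/4104) - 1936*(-1/4838))) = 1/(-3119 + (281/456 + 968/2419)) = 1/(-3119 + 1121147/1103064) = 1/(-3439335469/1103064) = -1103064/3439335469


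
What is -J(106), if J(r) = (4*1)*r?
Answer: -424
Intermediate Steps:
J(r) = 4*r
-J(106) = -4*106 = -1*424 = -424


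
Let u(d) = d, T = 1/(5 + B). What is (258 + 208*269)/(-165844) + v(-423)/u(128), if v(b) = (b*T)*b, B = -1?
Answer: 1058768627/3032576 ≈ 349.13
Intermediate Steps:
T = ¼ (T = 1/(5 - 1) = 1/4 = ¼ ≈ 0.25000)
v(b) = b²/4 (v(b) = (b*(¼))*b = (b/4)*b = b²/4)
(258 + 208*269)/(-165844) + v(-423)/u(128) = (258 + 208*269)/(-165844) + ((¼)*(-423)²)/128 = (258 + 55952)*(-1/165844) + ((¼)*178929)*(1/128) = 56210*(-1/165844) + (178929/4)*(1/128) = -4015/11846 + 178929/512 = 1058768627/3032576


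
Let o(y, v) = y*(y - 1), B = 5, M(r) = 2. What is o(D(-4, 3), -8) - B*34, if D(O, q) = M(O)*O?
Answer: -98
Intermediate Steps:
D(O, q) = 2*O
o(y, v) = y*(-1 + y)
o(D(-4, 3), -8) - B*34 = (2*(-4))*(-1 + 2*(-4)) - 5*34 = -8*(-1 - 8) - 1*170 = -8*(-9) - 170 = 72 - 170 = -98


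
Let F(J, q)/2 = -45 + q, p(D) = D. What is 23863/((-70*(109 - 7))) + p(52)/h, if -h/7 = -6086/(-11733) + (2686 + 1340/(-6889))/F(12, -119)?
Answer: -344607205665511/145183417572900 ≈ -2.3736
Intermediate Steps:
F(J, q) = -90 + 2*q (F(J, q) = 2*(-45 + q) = -90 + 2*q)
h = 711683419475/13255896468 (h = -7*(-6086/(-11733) + (2686 + 1340/(-6889))/(-90 + 2*(-119))) = -7*(-6086*(-1/11733) + (2686 + 1340*(-1/6889))/(-90 - 238)) = -7*(6086/11733 + (2686 - 1340/6889)/(-328)) = -7*(6086/11733 + (18502514/6889)*(-1/328)) = -7*(6086/11733 - 9251257/1129796) = -7*(-101669059925/13255896468) = 711683419475/13255896468 ≈ 53.688)
23863/((-70*(109 - 7))) + p(52)/h = 23863/((-70*(109 - 7))) + 52/(711683419475/13255896468) = 23863/((-70*102)) + 52*(13255896468/711683419475) = 23863/(-7140) + 689306616336/711683419475 = 23863*(-1/7140) + 689306616336/711683419475 = -3409/1020 + 689306616336/711683419475 = -344607205665511/145183417572900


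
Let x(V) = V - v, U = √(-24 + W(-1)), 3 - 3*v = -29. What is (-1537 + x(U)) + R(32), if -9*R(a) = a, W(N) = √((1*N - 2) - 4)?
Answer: -13961/9 + √(-24 + I*√7) ≈ -1551.0 + 4.9064*I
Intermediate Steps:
v = 32/3 (v = 1 - ⅓*(-29) = 1 + 29/3 = 32/3 ≈ 10.667)
W(N) = √(-6 + N) (W(N) = √((N - 2) - 4) = √((-2 + N) - 4) = √(-6 + N))
R(a) = -a/9
U = √(-24 + I*√7) (U = √(-24 + √(-6 - 1)) = √(-24 + √(-7)) = √(-24 + I*√7) ≈ 0.26962 + 4.9064*I)
x(V) = -32/3 + V (x(V) = V - 1*32/3 = V - 32/3 = -32/3 + V)
(-1537 + x(U)) + R(32) = (-1537 + (-32/3 + √(-24 + I*√7))) - ⅑*32 = (-4643/3 + √(-24 + I*√7)) - 32/9 = -13961/9 + √(-24 + I*√7)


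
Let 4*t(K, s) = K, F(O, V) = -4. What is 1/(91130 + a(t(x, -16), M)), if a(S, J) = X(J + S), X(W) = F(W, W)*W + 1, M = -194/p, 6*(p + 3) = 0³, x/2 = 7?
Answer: 3/272575 ≈ 1.1006e-5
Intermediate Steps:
x = 14 (x = 2*7 = 14)
t(K, s) = K/4
p = -3 (p = -3 + (⅙)*0³ = -3 + (⅙)*0 = -3 + 0 = -3)
M = 194/3 (M = -194/(-3) = -194*(-⅓) = 194/3 ≈ 64.667)
X(W) = 1 - 4*W (X(W) = -4*W + 1 = 1 - 4*W)
a(S, J) = 1 - 4*J - 4*S (a(S, J) = 1 - 4*(J + S) = 1 + (-4*J - 4*S) = 1 - 4*J - 4*S)
1/(91130 + a(t(x, -16), M)) = 1/(91130 + (1 - 4*194/3 - 14)) = 1/(91130 + (1 - 776/3 - 4*7/2)) = 1/(91130 + (1 - 776/3 - 14)) = 1/(91130 - 815/3) = 1/(272575/3) = 3/272575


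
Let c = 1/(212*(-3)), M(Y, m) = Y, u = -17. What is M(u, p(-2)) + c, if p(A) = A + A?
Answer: -10813/636 ≈ -17.002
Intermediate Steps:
p(A) = 2*A
c = -1/636 (c = 1/(-636) = -1/636 ≈ -0.0015723)
M(u, p(-2)) + c = -17 - 1/636 = -10813/636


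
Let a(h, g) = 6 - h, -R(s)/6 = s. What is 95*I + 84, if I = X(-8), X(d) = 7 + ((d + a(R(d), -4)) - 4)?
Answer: -4381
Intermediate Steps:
R(s) = -6*s
X(d) = 9 + 7*d (X(d) = 7 + ((d + (6 - (-6)*d)) - 4) = 7 + ((d + (6 + 6*d)) - 4) = 7 + ((6 + 7*d) - 4) = 7 + (2 + 7*d) = 9 + 7*d)
I = -47 (I = 9 + 7*(-8) = 9 - 56 = -47)
95*I + 84 = 95*(-47) + 84 = -4465 + 84 = -4381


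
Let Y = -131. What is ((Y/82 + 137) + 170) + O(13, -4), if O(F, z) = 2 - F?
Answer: 24141/82 ≈ 294.40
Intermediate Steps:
((Y/82 + 137) + 170) + O(13, -4) = ((-131/82 + 137) + 170) + (2 - 1*13) = ((-131*1/82 + 137) + 170) + (2 - 13) = ((-131/82 + 137) + 170) - 11 = (11103/82 + 170) - 11 = 25043/82 - 11 = 24141/82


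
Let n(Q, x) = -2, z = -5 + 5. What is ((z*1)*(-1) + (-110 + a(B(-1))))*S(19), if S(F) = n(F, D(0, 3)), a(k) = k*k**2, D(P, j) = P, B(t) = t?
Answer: 222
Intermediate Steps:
z = 0
a(k) = k**3
S(F) = -2
((z*1)*(-1) + (-110 + a(B(-1))))*S(19) = ((0*1)*(-1) + (-110 + (-1)**3))*(-2) = (0*(-1) + (-110 - 1))*(-2) = (0 - 111)*(-2) = -111*(-2) = 222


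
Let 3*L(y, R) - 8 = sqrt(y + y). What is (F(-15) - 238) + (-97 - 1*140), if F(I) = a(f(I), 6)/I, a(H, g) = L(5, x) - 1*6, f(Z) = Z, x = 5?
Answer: -4273/9 - sqrt(10)/45 ≈ -474.85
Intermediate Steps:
L(y, R) = 8/3 + sqrt(2)*sqrt(y)/3 (L(y, R) = 8/3 + sqrt(y + y)/3 = 8/3 + sqrt(2*y)/3 = 8/3 + (sqrt(2)*sqrt(y))/3 = 8/3 + sqrt(2)*sqrt(y)/3)
a(H, g) = -10/3 + sqrt(10)/3 (a(H, g) = (8/3 + sqrt(2)*sqrt(5)/3) - 1*6 = (8/3 + sqrt(10)/3) - 6 = -10/3 + sqrt(10)/3)
F(I) = (-10/3 + sqrt(10)/3)/I
(F(-15) - 238) + (-97 - 1*140) = ((1/3)*(-10 + sqrt(10))/(-15) - 238) + (-97 - 1*140) = ((1/3)*(-1/15)*(-10 + sqrt(10)) - 238) + (-97 - 140) = ((2/9 - sqrt(10)/45) - 238) - 237 = (-2140/9 - sqrt(10)/45) - 237 = -4273/9 - sqrt(10)/45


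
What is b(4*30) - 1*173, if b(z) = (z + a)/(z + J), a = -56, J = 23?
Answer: -24675/143 ≈ -172.55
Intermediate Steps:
b(z) = (-56 + z)/(23 + z) (b(z) = (z - 56)/(z + 23) = (-56 + z)/(23 + z))
b(4*30) - 1*173 = (-56 + 4*30)/(23 + 4*30) - 1*173 = (-56 + 120)/(23 + 120) - 173 = 64/143 - 173 = -24675/143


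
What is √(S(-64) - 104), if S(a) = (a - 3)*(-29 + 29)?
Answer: 2*I*√26 ≈ 10.198*I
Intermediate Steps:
S(a) = 0 (S(a) = (-3 + a)*0 = 0)
√(S(-64) - 104) = √(0 - 104) = √(-104) = 2*I*√26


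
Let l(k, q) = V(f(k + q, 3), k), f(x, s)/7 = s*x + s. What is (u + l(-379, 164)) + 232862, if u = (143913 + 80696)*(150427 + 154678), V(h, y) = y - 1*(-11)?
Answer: 68529561439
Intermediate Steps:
f(x, s) = 7*s + 7*s*x (f(x, s) = 7*(s*x + s) = 7*(s + s*x) = 7*s + 7*s*x)
V(h, y) = 11 + y (V(h, y) = y + 11 = 11 + y)
l(k, q) = 11 + k
u = 68529328945 (u = 224609*305105 = 68529328945)
(u + l(-379, 164)) + 232862 = (68529328945 + (11 - 379)) + 232862 = (68529328945 - 368) + 232862 = 68529328577 + 232862 = 68529561439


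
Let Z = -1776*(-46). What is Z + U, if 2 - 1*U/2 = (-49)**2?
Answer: 76898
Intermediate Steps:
U = -4798 (U = 4 - 2*(-49)**2 = 4 - 2*2401 = 4 - 4802 = -4798)
Z = 81696
Z + U = 81696 - 4798 = 76898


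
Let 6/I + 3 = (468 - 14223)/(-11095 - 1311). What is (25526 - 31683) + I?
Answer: -48178709/7821 ≈ -6160.2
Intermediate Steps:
I = -24812/7821 (I = 6/(-3 + (468 - 14223)/(-11095 - 1311)) = 6/(-3 - 13755/(-12406)) = 6/(-3 - 13755*(-1/12406)) = 6/(-3 + 13755/12406) = 6/(-23463/12406) = 6*(-12406/23463) = -24812/7821 ≈ -3.1725)
(25526 - 31683) + I = (25526 - 31683) - 24812/7821 = -6157 - 24812/7821 = -48178709/7821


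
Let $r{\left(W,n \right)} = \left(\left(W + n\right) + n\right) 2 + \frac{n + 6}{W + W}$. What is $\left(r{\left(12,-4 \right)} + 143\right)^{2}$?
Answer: $\frac{3286969}{144} \approx 22826.0$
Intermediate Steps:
$r{\left(W,n \right)} = 2 W + 4 n + \frac{6 + n}{2 W}$ ($r{\left(W,n \right)} = \left(W + 2 n\right) 2 + \frac{6 + n}{2 W} = \left(2 W + 4 n\right) + \left(6 + n\right) \frac{1}{2 W} = \left(2 W + 4 n\right) + \frac{6 + n}{2 W} = 2 W + 4 n + \frac{6 + n}{2 W}$)
$\left(r{\left(12,-4 \right)} + 143\right)^{2} = \left(\frac{6 - 4 + 4 \cdot 12 \left(12 + 2 \left(-4\right)\right)}{2 \cdot 12} + 143\right)^{2} = \left(\frac{1}{2} \cdot \frac{1}{12} \left(6 - 4 + 4 \cdot 12 \left(12 - 8\right)\right) + 143\right)^{2} = \left(\frac{1}{2} \cdot \frac{1}{12} \left(6 - 4 + 4 \cdot 12 \cdot 4\right) + 143\right)^{2} = \left(\frac{1}{2} \cdot \frac{1}{12} \left(6 - 4 + 192\right) + 143\right)^{2} = \left(\frac{1}{2} \cdot \frac{1}{12} \cdot 194 + 143\right)^{2} = \left(\frac{97}{12} + 143\right)^{2} = \left(\frac{1813}{12}\right)^{2} = \frac{3286969}{144}$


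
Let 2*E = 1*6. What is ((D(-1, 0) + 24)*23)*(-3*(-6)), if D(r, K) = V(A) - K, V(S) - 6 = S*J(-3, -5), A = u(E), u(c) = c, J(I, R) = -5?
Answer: 6210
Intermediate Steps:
E = 3 (E = (1*6)/2 = (½)*6 = 3)
A = 3
V(S) = 6 - 5*S (V(S) = 6 + S*(-5) = 6 - 5*S)
D(r, K) = -9 - K (D(r, K) = (6 - 5*3) - K = (6 - 15) - K = -9 - K)
((D(-1, 0) + 24)*23)*(-3*(-6)) = (((-9 - 1*0) + 24)*23)*(-3*(-6)) = (((-9 + 0) + 24)*23)*18 = ((-9 + 24)*23)*18 = (15*23)*18 = 345*18 = 6210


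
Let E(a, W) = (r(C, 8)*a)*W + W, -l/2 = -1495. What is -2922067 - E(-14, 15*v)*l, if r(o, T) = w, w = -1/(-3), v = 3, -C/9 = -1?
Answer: -2428717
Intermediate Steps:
C = 9 (C = -9*(-1) = 9)
l = 2990 (l = -2*(-1495) = 2990)
w = 1/3 (w = -1*(-1/3) = 1/3 ≈ 0.33333)
r(o, T) = 1/3
E(a, W) = W + W*a/3 (E(a, W) = (a/3)*W + W = W*a/3 + W = W + W*a/3)
-2922067 - E(-14, 15*v)*l = -2922067 - (15*3)*(3 - 14)/3*2990 = -2922067 - (1/3)*45*(-11)*2990 = -2922067 - (-165)*2990 = -2922067 - 1*(-493350) = -2922067 + 493350 = -2428717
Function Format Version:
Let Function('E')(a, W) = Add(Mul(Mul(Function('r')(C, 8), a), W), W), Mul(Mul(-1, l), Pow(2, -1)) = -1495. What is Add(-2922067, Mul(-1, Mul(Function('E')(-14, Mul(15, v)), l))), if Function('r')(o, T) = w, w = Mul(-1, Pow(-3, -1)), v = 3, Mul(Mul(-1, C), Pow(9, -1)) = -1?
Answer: -2428717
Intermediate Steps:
C = 9 (C = Mul(-9, -1) = 9)
l = 2990 (l = Mul(-2, -1495) = 2990)
w = Rational(1, 3) (w = Mul(-1, Rational(-1, 3)) = Rational(1, 3) ≈ 0.33333)
Function('r')(o, T) = Rational(1, 3)
Function('E')(a, W) = Add(W, Mul(Rational(1, 3), W, a)) (Function('E')(a, W) = Add(Mul(Mul(Rational(1, 3), a), W), W) = Add(Mul(Rational(1, 3), W, a), W) = Add(W, Mul(Rational(1, 3), W, a)))
Add(-2922067, Mul(-1, Mul(Function('E')(-14, Mul(15, v)), l))) = Add(-2922067, Mul(-1, Mul(Mul(Rational(1, 3), Mul(15, 3), Add(3, -14)), 2990))) = Add(-2922067, Mul(-1, Mul(Mul(Rational(1, 3), 45, -11), 2990))) = Add(-2922067, Mul(-1, Mul(-165, 2990))) = Add(-2922067, Mul(-1, -493350)) = Add(-2922067, 493350) = -2428717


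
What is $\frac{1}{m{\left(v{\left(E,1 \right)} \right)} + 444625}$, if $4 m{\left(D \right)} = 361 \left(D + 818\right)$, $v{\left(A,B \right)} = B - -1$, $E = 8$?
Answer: $\frac{1}{518630} \approx 1.9282 \cdot 10^{-6}$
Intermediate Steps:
$v{\left(A,B \right)} = 1 + B$ ($v{\left(A,B \right)} = B + 1 = 1 + B$)
$m{\left(D \right)} = \frac{147649}{2} + \frac{361 D}{4}$ ($m{\left(D \right)} = \frac{361 \left(D + 818\right)}{4} = \frac{361 \left(818 + D\right)}{4} = \frac{295298 + 361 D}{4} = \frac{147649}{2} + \frac{361 D}{4}$)
$\frac{1}{m{\left(v{\left(E,1 \right)} \right)} + 444625} = \frac{1}{\left(\frac{147649}{2} + \frac{361 \left(1 + 1\right)}{4}\right) + 444625} = \frac{1}{\left(\frac{147649}{2} + \frac{361}{4} \cdot 2\right) + 444625} = \frac{1}{\left(\frac{147649}{2} + \frac{361}{2}\right) + 444625} = \frac{1}{74005 + 444625} = \frac{1}{518630}$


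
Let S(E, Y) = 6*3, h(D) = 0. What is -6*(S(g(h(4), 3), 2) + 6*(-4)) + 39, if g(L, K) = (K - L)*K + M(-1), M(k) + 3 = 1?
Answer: 75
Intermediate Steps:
M(k) = -2 (M(k) = -3 + 1 = -2)
g(L, K) = -2 + K*(K - L) (g(L, K) = (K - L)*K - 2 = K*(K - L) - 2 = -2 + K*(K - L))
S(E, Y) = 18
-6*(S(g(h(4), 3), 2) + 6*(-4)) + 39 = -6*(18 + 6*(-4)) + 39 = -6*(18 - 24) + 39 = -6*(-6) + 39 = 36 + 39 = 75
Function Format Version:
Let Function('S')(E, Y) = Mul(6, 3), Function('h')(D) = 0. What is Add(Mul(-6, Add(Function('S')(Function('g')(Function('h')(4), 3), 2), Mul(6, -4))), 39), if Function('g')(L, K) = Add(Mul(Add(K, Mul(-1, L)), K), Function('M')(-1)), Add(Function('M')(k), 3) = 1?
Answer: 75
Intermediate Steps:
Function('M')(k) = -2 (Function('M')(k) = Add(-3, 1) = -2)
Function('g')(L, K) = Add(-2, Mul(K, Add(K, Mul(-1, L)))) (Function('g')(L, K) = Add(Mul(Add(K, Mul(-1, L)), K), -2) = Add(Mul(K, Add(K, Mul(-1, L))), -2) = Add(-2, Mul(K, Add(K, Mul(-1, L)))))
Function('S')(E, Y) = 18
Add(Mul(-6, Add(Function('S')(Function('g')(Function('h')(4), 3), 2), Mul(6, -4))), 39) = Add(Mul(-6, Add(18, Mul(6, -4))), 39) = Add(Mul(-6, Add(18, -24)), 39) = Add(Mul(-6, -6), 39) = Add(36, 39) = 75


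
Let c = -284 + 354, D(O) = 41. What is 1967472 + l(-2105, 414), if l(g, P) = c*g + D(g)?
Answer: 1820163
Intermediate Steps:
c = 70
l(g, P) = 41 + 70*g (l(g, P) = 70*g + 41 = 41 + 70*g)
1967472 + l(-2105, 414) = 1967472 + (41 + 70*(-2105)) = 1967472 + (41 - 147350) = 1967472 - 147309 = 1820163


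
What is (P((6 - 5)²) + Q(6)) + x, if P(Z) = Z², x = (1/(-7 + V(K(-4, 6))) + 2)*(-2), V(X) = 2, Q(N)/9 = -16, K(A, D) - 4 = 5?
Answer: -733/5 ≈ -146.60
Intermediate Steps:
K(A, D) = 9 (K(A, D) = 4 + 5 = 9)
Q(N) = -144 (Q(N) = 9*(-16) = -144)
x = -18/5 (x = (1/(-7 + 2) + 2)*(-2) = (1/(-5) + 2)*(-2) = (-⅕ + 2)*(-2) = (9/5)*(-2) = -18/5 ≈ -3.6000)
(P((6 - 5)²) + Q(6)) + x = (((6 - 5)²)² - 144) - 18/5 = ((1²)² - 144) - 18/5 = (1² - 144) - 18/5 = (1 - 144) - 18/5 = -143 - 18/5 = -733/5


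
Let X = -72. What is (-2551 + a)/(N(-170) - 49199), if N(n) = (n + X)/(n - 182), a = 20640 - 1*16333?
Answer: -28096/787173 ≈ -0.035692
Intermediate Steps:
a = 4307 (a = 20640 - 16333 = 4307)
N(n) = (-72 + n)/(-182 + n) (N(n) = (n - 72)/(n - 182) = (-72 + n)/(-182 + n))
(-2551 + a)/(N(-170) - 49199) = (-2551 + 4307)/((-72 - 170)/(-182 - 170) - 49199) = 1756/(-242/(-352) - 49199) = 1756/(-1/352*(-242) - 49199) = 1756/(11/16 - 49199) = 1756/(-787173/16) = 1756*(-16/787173) = -28096/787173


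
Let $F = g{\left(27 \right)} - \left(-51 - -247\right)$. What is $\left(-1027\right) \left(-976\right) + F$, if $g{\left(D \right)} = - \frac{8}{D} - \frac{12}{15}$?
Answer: $\frac{135290912}{135} \approx 1.0022 \cdot 10^{6}$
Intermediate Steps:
$g{\left(D \right)} = - \frac{4}{5} - \frac{8}{D}$ ($g{\left(D \right)} = - \frac{8}{D} - \frac{4}{5} = - \frac{4}{5} - \frac{8}{D}$)
$F = - \frac{26608}{135}$ ($F = \left(- \frac{4}{5} - \frac{8}{27}\right) - \left(-51 - -247\right) = \left(- \frac{4}{5} - \frac{8}{27}\right) - \left(-51 + 247\right) = \left(- \frac{4}{5} - \frac{8}{27}\right) - 196 = - \frac{148}{135} - 196 = - \frac{26608}{135} \approx -197.1$)
$\left(-1027\right) \left(-976\right) + F = \left(-1027\right) \left(-976\right) - \frac{26608}{135} = 1002352 - \frac{26608}{135} = \frac{135290912}{135}$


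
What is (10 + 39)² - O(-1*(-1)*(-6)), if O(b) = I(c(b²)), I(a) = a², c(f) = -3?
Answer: 2392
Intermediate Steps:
O(b) = 9 (O(b) = (-3)² = 9)
(10 + 39)² - O(-1*(-1)*(-6)) = (10 + 39)² - 1*9 = 49² - 9 = 2401 - 9 = 2392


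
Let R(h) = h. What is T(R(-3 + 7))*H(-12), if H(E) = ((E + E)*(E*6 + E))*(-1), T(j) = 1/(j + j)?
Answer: -252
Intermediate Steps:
T(j) = 1/(2*j)
H(E) = -14*E² (H(E) = ((2*E)*(6*E + E))*(-1) = ((2*E)*(7*E))*(-1) = (14*E²)*(-1) = -14*E²)
T(R(-3 + 7))*H(-12) = (1/(2*(-3 + 7)))*(-14*(-12)²) = ((½)/4)*(-14*144) = ((½)*(¼))*(-2016) = (⅛)*(-2016) = -252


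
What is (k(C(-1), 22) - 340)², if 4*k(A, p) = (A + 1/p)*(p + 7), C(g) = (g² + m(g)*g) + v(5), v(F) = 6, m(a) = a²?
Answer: 679279969/7744 ≈ 87717.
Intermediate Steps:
C(g) = 6 + g² + g³ (C(g) = (g² + g²*g) + 6 = (g² + g³) + 6 = 6 + g² + g³)
k(A, p) = (7 + p)*(A + 1/p)/4 (k(A, p) = ((A + 1/p)*(p + 7))/4 = ((A + 1/p)*(7 + p))/4 = ((7 + p)*(A + 1/p))/4 = (7 + p)*(A + 1/p)/4)
(k(C(-1), 22) - 340)² = ((¼)*(7 + 22*(1 + 7*(6 + (-1)² + (-1)³) + (6 + (-1)² + (-1)³)*22))/22 - 340)² = ((¼)*(1/22)*(7 + 22*(1 + 7*(6 + 1 - 1) + (6 + 1 - 1)*22)) - 340)² = ((¼)*(1/22)*(7 + 22*(1 + 7*6 + 6*22)) - 340)² = ((¼)*(1/22)*(7 + 22*(1 + 42 + 132)) - 340)² = ((¼)*(1/22)*(7 + 22*175) - 340)² = ((¼)*(1/22)*(7 + 3850) - 340)² = ((¼)*(1/22)*3857 - 340)² = (3857/88 - 340)² = (-26063/88)² = 679279969/7744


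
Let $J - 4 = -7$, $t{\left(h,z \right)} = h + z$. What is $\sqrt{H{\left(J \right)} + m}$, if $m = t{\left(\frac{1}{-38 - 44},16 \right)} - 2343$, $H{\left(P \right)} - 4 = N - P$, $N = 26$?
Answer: $\frac{3 i \sqrt{1713882}}{82} \approx 47.896 i$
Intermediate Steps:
$J = -3$ ($J = 4 - 7 = -3$)
$H{\left(P \right)} = 30 - P$ ($H{\left(P \right)} = 4 - \left(-26 + P\right) = 30 - P$)
$m = - \frac{190815}{82}$ ($m = \left(\frac{1}{-38 - 44} + 16\right) - 2343 = \left(\frac{1}{-82} + 16\right) - 2343 = \left(- \frac{1}{82} + 16\right) - 2343 = \frac{1311}{82} - 2343 = - \frac{190815}{82} \approx -2327.0$)
$\sqrt{H{\left(J \right)} + m} = \sqrt{\left(30 - -3\right) - \frac{190815}{82}} = \sqrt{\left(30 + 3\right) - \frac{190815}{82}} = \sqrt{33 - \frac{190815}{82}} = \sqrt{- \frac{188109}{82}} = \frac{3 i \sqrt{1713882}}{82}$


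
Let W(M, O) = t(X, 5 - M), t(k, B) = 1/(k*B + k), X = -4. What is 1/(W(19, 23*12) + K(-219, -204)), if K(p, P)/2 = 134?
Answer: 52/13937 ≈ 0.0037311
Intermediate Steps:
K(p, P) = 268 (K(p, P) = 2*134 = 268)
t(k, B) = 1/(k + B*k) (t(k, B) = 1/(B*k + k) = 1/(k + B*k))
W(M, O) = -1/(4*(6 - M)) (W(M, O) = 1/((-4)*(1 + (5 - M))) = -1/(4*(6 - M)))
1/(W(19, 23*12) + K(-219, -204)) = 1/(1/(4*(-6 + 19)) + 268) = 1/((1/4)/13 + 268) = 1/((1/4)*(1/13) + 268) = 1/(1/52 + 268) = 1/(13937/52) = 52/13937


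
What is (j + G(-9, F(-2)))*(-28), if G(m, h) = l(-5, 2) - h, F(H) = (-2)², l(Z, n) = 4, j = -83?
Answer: 2324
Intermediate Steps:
F(H) = 4
G(m, h) = 4 - h
(j + G(-9, F(-2)))*(-28) = (-83 + (4 - 1*4))*(-28) = (-83 + (4 - 4))*(-28) = (-83 + 0)*(-28) = -83*(-28) = 2324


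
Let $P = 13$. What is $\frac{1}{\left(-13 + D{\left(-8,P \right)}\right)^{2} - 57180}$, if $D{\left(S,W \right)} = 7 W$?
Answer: $- \frac{1}{51096} \approx -1.9571 \cdot 10^{-5}$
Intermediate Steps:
$\frac{1}{\left(-13 + D{\left(-8,P \right)}\right)^{2} - 57180} = \frac{1}{\left(-13 + 7 \cdot 13\right)^{2} - 57180} = \frac{1}{\left(-13 + 91\right)^{2} - 57180} = \frac{1}{78^{2} - 57180} = \frac{1}{6084 - 57180} = \frac{1}{-51096} = - \frac{1}{51096}$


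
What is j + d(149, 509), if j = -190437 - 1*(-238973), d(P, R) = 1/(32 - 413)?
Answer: 18492215/381 ≈ 48536.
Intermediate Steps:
d(P, R) = -1/381 (d(P, R) = 1/(-381) = -1/381)
j = 48536 (j = -190437 + 238973 = 48536)
j + d(149, 509) = 48536 - 1/381 = 18492215/381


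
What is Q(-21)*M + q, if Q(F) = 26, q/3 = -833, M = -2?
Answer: -2551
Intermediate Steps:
q = -2499 (q = 3*(-833) = -2499)
Q(-21)*M + q = 26*(-2) - 2499 = -52 - 2499 = -2551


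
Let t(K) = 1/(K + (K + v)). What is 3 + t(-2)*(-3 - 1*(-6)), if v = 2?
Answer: 3/2 ≈ 1.5000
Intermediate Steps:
t(K) = 1/(2 + 2*K) (t(K) = 1/(K + (K + 2)) = 1/(K + (2 + K)) = 1/(2 + 2*K))
3 + t(-2)*(-3 - 1*(-6)) = 3 + (1/(2*(1 - 2)))*(-3 - 1*(-6)) = 3 + ((½)/(-1))*(-3 + 6) = 3 + ((½)*(-1))*3 = 3 - ½*3 = 3 - 3/2 = 3/2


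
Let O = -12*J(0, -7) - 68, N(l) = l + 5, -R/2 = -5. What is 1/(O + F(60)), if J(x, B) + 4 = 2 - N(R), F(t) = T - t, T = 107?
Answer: 1/183 ≈ 0.0054645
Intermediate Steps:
R = 10 (R = -2*(-5) = 10)
N(l) = 5 + l
F(t) = 107 - t
J(x, B) = -17 (J(x, B) = -4 + (2 - (5 + 10)) = -4 + (2 - 1*15) = -4 + (2 - 15) = -4 - 13 = -17)
O = 136 (O = -12*(-17) - 68 = 204 - 68 = 136)
1/(O + F(60)) = 1/(136 + (107 - 1*60)) = 1/(136 + (107 - 60)) = 1/(136 + 47) = 1/183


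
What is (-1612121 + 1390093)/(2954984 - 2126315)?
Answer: -222028/828669 ≈ -0.26793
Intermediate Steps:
(-1612121 + 1390093)/(2954984 - 2126315) = -222028/828669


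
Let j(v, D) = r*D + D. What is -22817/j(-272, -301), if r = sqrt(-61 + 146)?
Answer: -22817/25284 + 22817*sqrt(85)/25284 ≈ 7.4175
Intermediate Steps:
r = sqrt(85) ≈ 9.2195
j(v, D) = D + D*sqrt(85) (j(v, D) = sqrt(85)*D + D = D*sqrt(85) + D = D + D*sqrt(85))
-22817/j(-272, -301) = -22817*(-1/(301*(1 + sqrt(85)))) = -22817/(-301 - 301*sqrt(85))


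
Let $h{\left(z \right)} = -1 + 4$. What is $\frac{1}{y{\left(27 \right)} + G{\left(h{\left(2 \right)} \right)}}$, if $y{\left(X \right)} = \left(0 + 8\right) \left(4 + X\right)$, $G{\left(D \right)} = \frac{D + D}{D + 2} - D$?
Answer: $\frac{5}{1231} \approx 0.0040617$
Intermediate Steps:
$h{\left(z \right)} = 3$
$G{\left(D \right)} = - D + \frac{2 D}{2 + D}$ ($G{\left(D \right)} = \frac{2 D}{2 + D} - D = - D + \frac{2 D}{2 + D}$)
$y{\left(X \right)} = 32 + 8 X$ ($y{\left(X \right)} = 8 \left(4 + X\right) = 32 + 8 X$)
$\frac{1}{y{\left(27 \right)} + G{\left(h{\left(2 \right)} \right)}} = \frac{1}{\left(32 + 8 \cdot 27\right) - \frac{3^{2}}{2 + 3}} = \frac{1}{\left(32 + 216\right) - \frac{9}{5}} = \frac{1}{248 - 9 \cdot \frac{1}{5}} = \frac{1}{248 - \frac{9}{5}} = \frac{1}{\frac{1231}{5}} = \frac{5}{1231}$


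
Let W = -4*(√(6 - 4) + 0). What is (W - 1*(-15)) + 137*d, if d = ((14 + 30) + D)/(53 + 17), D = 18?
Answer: 4772/35 - 4*√2 ≈ 130.69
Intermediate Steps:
W = -4*√2 (W = -4*(√2 + 0) = -4*√2 ≈ -5.6569)
d = 31/35 (d = ((14 + 30) + 18)/(53 + 17) = (44 + 18)/70 = 62*(1/70) = 31/35 ≈ 0.88571)
(W - 1*(-15)) + 137*d = (-4*√2 - 1*(-15)) + 137*(31/35) = (-4*√2 + 15) + 4247/35 = (15 - 4*√2) + 4247/35 = 4772/35 - 4*√2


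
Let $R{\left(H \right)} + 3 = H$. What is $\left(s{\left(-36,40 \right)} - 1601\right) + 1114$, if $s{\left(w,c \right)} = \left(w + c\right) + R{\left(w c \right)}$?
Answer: $-1926$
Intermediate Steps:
$R{\left(H \right)} = -3 + H$
$s{\left(w,c \right)} = -3 + c + w + c w$ ($s{\left(w,c \right)} = \left(w + c\right) + \left(-3 + w c\right) = \left(c + w\right) + \left(-3 + c w\right) = -3 + c + w + c w$)
$\left(s{\left(-36,40 \right)} - 1601\right) + 1114 = \left(\left(-3 + 40 - 36 + 40 \left(-36\right)\right) - 1601\right) + 1114 = \left(\left(-3 + 40 - 36 - 1440\right) - 1601\right) + 1114 = \left(-1439 - 1601\right) + 1114 = -3040 + 1114 = -1926$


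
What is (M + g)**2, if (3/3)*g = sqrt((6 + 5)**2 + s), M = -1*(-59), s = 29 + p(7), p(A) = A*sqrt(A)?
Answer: (59 + sqrt(150 + 7*sqrt(7)))**2 ≈ 5181.3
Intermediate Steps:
p(A) = A**(3/2)
s = 29 + 7*sqrt(7) (s = 29 + 7**(3/2) = 29 + 7*sqrt(7) ≈ 47.520)
M = 59
g = sqrt(150 + 7*sqrt(7)) (g = sqrt((6 + 5)**2 + (29 + 7*sqrt(7))) = sqrt(11**2 + (29 + 7*sqrt(7))) = sqrt(121 + (29 + 7*sqrt(7))) = sqrt(150 + 7*sqrt(7)) ≈ 12.982)
(M + g)**2 = (59 + sqrt(150 + 7*sqrt(7)))**2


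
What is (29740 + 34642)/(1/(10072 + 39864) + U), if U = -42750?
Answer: -3214979552/2134763999 ≈ -1.5060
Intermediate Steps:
(29740 + 34642)/(1/(10072 + 39864) + U) = (29740 + 34642)/(1/(10072 + 39864) - 42750) = 64382/(1/49936 - 42750) = 64382/(-2134763999/49936) = 64382*(-49936/2134763999) = -3214979552/2134763999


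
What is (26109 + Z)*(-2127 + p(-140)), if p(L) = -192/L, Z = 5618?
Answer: -2360393619/35 ≈ -6.7440e+7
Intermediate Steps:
(26109 + Z)*(-2127 + p(-140)) = (26109 + 5618)*(-2127 - 192/(-140)) = 31727*(-2127 - 192*(-1/140)) = 31727*(-2127 + 48/35) = 31727*(-74397/35) = -2360393619/35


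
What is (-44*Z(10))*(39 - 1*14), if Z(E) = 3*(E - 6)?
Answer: -13200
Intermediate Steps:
Z(E) = -18 + 3*E (Z(E) = 3*(-6 + E) = -18 + 3*E)
(-44*Z(10))*(39 - 1*14) = (-44*(-18 + 3*10))*(39 - 1*14) = (-44*(-18 + 30))*(39 - 14) = -44*12*25 = -528*25 = -13200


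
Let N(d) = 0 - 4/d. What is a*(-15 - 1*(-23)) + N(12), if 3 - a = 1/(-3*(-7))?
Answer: 163/7 ≈ 23.286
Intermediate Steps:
N(d) = -4/d
a = 62/21 (a = 3 - 1/((-3*(-7))) = 3 - 1/21 = 62/21 ≈ 2.9524)
a*(-15 - 1*(-23)) + N(12) = 62*(-15 - 1*(-23))/21 - 4/12 = 62*(-15 + 23)/21 - 4*1/12 = (62/21)*8 - ⅓ = 496/21 - ⅓ = 163/7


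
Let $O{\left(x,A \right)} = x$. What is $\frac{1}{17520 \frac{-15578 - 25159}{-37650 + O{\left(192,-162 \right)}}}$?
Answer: $\frac{2081}{39650680} \approx 5.2483 \cdot 10^{-5}$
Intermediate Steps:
$\frac{1}{17520 \frac{-15578 - 25159}{-37650 + O{\left(192,-162 \right)}}} = \frac{1}{17520 \frac{-15578 - 25159}{-37650 + 192}} = \frac{1}{17520 \left(- \frac{40737}{-37458}\right)} = \frac{1}{17520 \left(\left(-40737\right) \left(- \frac{1}{37458}\right)\right)} = \frac{1}{17520 \cdot \frac{13579}{12486}} = \frac{1}{17520} \cdot \frac{12486}{13579} = \frac{2081}{39650680}$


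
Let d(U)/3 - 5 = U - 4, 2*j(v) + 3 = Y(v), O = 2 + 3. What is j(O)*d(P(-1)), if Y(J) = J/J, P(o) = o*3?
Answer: 6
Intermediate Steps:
P(o) = 3*o
Y(J) = 1
O = 5
j(v) = -1 (j(v) = -3/2 + (½)*1 = -3/2 + ½ = -1)
d(U) = 3 + 3*U (d(U) = 15 + 3*(U - 4) = 15 + 3*(-4 + U) = 15 + (-12 + 3*U) = 3 + 3*U)
j(O)*d(P(-1)) = -(3 + 3*(3*(-1))) = -(3 + 3*(-3)) = -(3 - 9) = -1*(-6) = 6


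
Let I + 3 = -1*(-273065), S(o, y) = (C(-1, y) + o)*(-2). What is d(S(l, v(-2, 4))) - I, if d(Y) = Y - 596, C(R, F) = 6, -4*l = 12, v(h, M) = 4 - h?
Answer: -273664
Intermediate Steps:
l = -3 (l = -¼*12 = -3)
S(o, y) = -12 - 2*o (S(o, y) = (6 + o)*(-2) = -12 - 2*o)
d(Y) = -596 + Y
I = 273062 (I = -3 - 1*(-273065) = -3 + 273065 = 273062)
d(S(l, v(-2, 4))) - I = (-596 + (-12 - 2*(-3))) - 1*273062 = (-596 + (-12 + 6)) - 273062 = (-596 - 6) - 273062 = -602 - 273062 = -273664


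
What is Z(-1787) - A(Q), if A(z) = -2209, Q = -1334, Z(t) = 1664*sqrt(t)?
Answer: 2209 + 1664*I*sqrt(1787) ≈ 2209.0 + 70342.0*I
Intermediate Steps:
Z(-1787) - A(Q) = 1664*sqrt(-1787) - 1*(-2209) = 1664*(I*sqrt(1787)) + 2209 = 1664*I*sqrt(1787) + 2209 = 2209 + 1664*I*sqrt(1787)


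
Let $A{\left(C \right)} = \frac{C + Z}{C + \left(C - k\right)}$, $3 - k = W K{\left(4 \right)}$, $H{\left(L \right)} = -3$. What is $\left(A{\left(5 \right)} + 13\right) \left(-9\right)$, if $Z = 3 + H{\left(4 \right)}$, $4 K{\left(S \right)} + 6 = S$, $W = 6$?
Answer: $- \frac{513}{4} \approx -128.25$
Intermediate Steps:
$K{\left(S \right)} = - \frac{3}{2} + \frac{S}{4}$
$k = 6$ ($k = 3 - 6 \left(- \frac{3}{2} + \frac{1}{4} \cdot 4\right) = 3 - 6 \left(- \frac{3}{2} + 1\right) = 3 - 6 \left(- \frac{1}{2}\right) = 3 - -3 = 3 + 3 = 6$)
$Z = 0$ ($Z = 3 - 3 = 0$)
$A{\left(C \right)} = \frac{C}{-6 + 2 C}$ ($A{\left(C \right)} = \frac{C + 0}{C + \left(C - 6\right)} = \frac{C}{C + \left(C - 6\right)} = \frac{C}{C + \left(-6 + C\right)} = \frac{C}{-6 + 2 C}$)
$\left(A{\left(5 \right)} + 13\right) \left(-9\right) = \left(\frac{1}{2} \cdot 5 \frac{1}{-3 + 5} + 13\right) \left(-9\right) = \left(\frac{1}{2} \cdot 5 \cdot \frac{1}{2} + 13\right) \left(-9\right) = \left(\frac{5}{4} + 13\right) \left(-9\right) = \frac{57}{4} \left(-9\right) = - \frac{513}{4}$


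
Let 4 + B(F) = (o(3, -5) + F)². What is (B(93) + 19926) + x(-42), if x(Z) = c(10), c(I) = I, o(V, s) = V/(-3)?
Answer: 28396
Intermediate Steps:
o(V, s) = -V/3 (o(V, s) = V*(-⅓) = -V/3)
x(Z) = 10
B(F) = -4 + (-1 + F)² (B(F) = -4 + (-⅓*3 + F)² = -4 + (-1 + F)²)
(B(93) + 19926) + x(-42) = ((-4 + (-1 + 93)²) + 19926) + 10 = ((-4 + 92²) + 19926) + 10 = ((-4 + 8464) + 19926) + 10 = (8460 + 19926) + 10 = 28386 + 10 = 28396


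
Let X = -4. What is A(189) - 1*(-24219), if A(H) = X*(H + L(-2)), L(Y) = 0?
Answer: 23463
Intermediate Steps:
A(H) = -4*H (A(H) = -4*(H + 0) = -4*H)
A(189) - 1*(-24219) = -4*189 - 1*(-24219) = -756 + 24219 = 23463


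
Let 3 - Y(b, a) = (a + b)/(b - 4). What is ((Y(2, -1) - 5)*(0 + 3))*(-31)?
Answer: 279/2 ≈ 139.50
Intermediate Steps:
Y(b, a) = 3 - (a + b)/(-4 + b) (Y(b, a) = 3 - (a + b)/(b - 4) = 3 - (a + b)/(-4 + b))
((Y(2, -1) - 5)*(0 + 3))*(-31) = (((-12 - 1*(-1) + 2*2)/(-4 + 2) - 5)*(0 + 3))*(-31) = (((-12 + 1 + 4)/(-2) - 5)*3)*(-31) = ((-1/2*(-7) - 5)*3)*(-31) = ((7/2 - 5)*3)*(-31) = -3/2*3*(-31) = -9/2*(-31) = 279/2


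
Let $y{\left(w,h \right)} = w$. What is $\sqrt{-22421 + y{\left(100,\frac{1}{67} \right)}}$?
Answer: $i \sqrt{22321} \approx 149.4 i$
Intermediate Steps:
$\sqrt{-22421 + y{\left(100,\frac{1}{67} \right)}} = \sqrt{-22421 + 100} = \sqrt{-22321} = i \sqrt{22321}$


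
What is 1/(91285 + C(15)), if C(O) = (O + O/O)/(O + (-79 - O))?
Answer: 79/7211499 ≈ 1.0955e-5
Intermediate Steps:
C(O) = -1/79 - O/79 (C(O) = (O + 1)/(-79) = (1 + O)*(-1/79) = -1/79 - O/79)
1/(91285 + C(15)) = 1/(91285 + (-1/79 - 1/79*15)) = 1/(91285 + (-1/79 - 15/79)) = 1/(91285 - 16/79) = 1/(7211499/79) = 79/7211499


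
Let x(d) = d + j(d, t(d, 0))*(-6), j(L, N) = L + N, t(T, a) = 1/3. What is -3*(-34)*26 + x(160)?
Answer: 1850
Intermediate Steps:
t(T, a) = ⅓
x(d) = -2 - 5*d (x(d) = d + (d + ⅓)*(-6) = d + (⅓ + d)*(-6) = d + (-2 - 6*d) = -2 - 5*d)
-3*(-34)*26 + x(160) = -3*(-34)*26 + (-2 - 5*160) = 102*26 + (-2 - 800) = 2652 - 802 = 1850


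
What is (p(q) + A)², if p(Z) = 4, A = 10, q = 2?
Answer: 196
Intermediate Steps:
(p(q) + A)² = (4 + 10)² = 14² = 196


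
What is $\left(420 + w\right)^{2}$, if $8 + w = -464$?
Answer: $2704$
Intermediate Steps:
$w = -472$ ($w = -8 - 464 = -472$)
$\left(420 + w\right)^{2} = \left(420 - 472\right)^{2} = \left(-52\right)^{2} = 2704$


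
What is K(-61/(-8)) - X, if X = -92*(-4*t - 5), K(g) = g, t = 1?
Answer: -6563/8 ≈ -820.38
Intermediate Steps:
X = 828 (X = -92*(-4*1 - 5) = -92*(-4 - 5) = -92*(-9) = 828)
K(-61/(-8)) - X = -61/(-8) - 1*828 = -61*(-⅛) - 828 = 61/8 - 828 = -6563/8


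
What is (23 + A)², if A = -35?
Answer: 144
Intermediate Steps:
(23 + A)² = (23 - 35)² = (-12)² = 144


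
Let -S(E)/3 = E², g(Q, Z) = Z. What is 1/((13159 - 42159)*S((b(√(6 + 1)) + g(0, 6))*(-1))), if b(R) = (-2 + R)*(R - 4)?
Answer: 11/49329000 + √7/12332250 ≈ 4.3753e-7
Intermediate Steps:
b(R) = (-4 + R)*(-2 + R) (b(R) = (-2 + R)*(-4 + R) = (-4 + R)*(-2 + R))
S(E) = -3*E²
1/((13159 - 42159)*S((b(√(6 + 1)) + g(0, 6))*(-1))) = 1/((13159 - 42159)*((-3*((8 + (√(6 + 1))² - 6*√(6 + 1)) + 6)²))) = 1/((-29000)*((-3*((8 + (√7)² - 6*√7) + 6)²))) = -(-1/(3*((8 + 7 - 6*√7) + 6)²))/29000 = -(-1/(3*((15 - 6*√7) + 6)²))/29000 = -(-1/(3*(21 - 6*√7)²))/29000 = -(-1/(3*(-21 + 6*√7)²))/29000 = -(-1)/(87000*(-21 + 6*√7)²) = 1/(87000*(-21 + 6*√7)²)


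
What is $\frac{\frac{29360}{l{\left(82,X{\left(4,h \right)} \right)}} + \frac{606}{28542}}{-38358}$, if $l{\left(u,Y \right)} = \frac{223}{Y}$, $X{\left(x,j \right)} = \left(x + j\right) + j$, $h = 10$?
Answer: $- \frac{3351995003}{40690588338} \approx -0.082378$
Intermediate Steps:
$X{\left(x,j \right)} = x + 2 j$ ($X{\left(x,j \right)} = \left(j + x\right) + j = x + 2 j$)
$\frac{\frac{29360}{l{\left(82,X{\left(4,h \right)} \right)}} + \frac{606}{28542}}{-38358} = \frac{\frac{29360}{223 \frac{1}{4 + 2 \cdot 10}} + \frac{606}{28542}}{-38358} = \left(\frac{29360}{223 \frac{1}{4 + 20}} + 606 \cdot \frac{1}{28542}\right) \left(- \frac{1}{38358}\right) = \left(\frac{29360}{223 \cdot \frac{1}{24}} + \frac{101}{4757}\right) \left(- \frac{1}{38358}\right) = \left(\frac{29360}{\frac{223}{24}} + \frac{101}{4757}\right) \left(- \frac{1}{38358}\right) = \left(29360 \cdot \frac{24}{223} + \frac{101}{4757}\right) \left(- \frac{1}{38358}\right) = \left(\frac{704640}{223} + \frac{101}{4757}\right) \left(- \frac{1}{38358}\right) = \frac{3351995003}{1060811} \left(- \frac{1}{38358}\right) = - \frac{3351995003}{40690588338}$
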